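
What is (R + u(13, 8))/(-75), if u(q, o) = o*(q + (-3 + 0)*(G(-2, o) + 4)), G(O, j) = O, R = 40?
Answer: -32/25 ≈ -1.2800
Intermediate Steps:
u(q, o) = o*(-6 + q) (u(q, o) = o*(q + (-3 + 0)*(-2 + 4)) = o*(q - 3*2) = o*(q - 6) = o*(-6 + q))
(R + u(13, 8))/(-75) = (40 + 8*(-6 + 13))/(-75) = (40 + 8*7)*(-1/75) = (40 + 56)*(-1/75) = 96*(-1/75) = -32/25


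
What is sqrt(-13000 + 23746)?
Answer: 3*sqrt(1194) ≈ 103.66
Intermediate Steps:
sqrt(-13000 + 23746) = sqrt(10746) = 3*sqrt(1194)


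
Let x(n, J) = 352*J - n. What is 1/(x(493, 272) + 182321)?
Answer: 1/277572 ≈ 3.6027e-6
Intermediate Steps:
x(n, J) = -n + 352*J
1/(x(493, 272) + 182321) = 1/((-1*493 + 352*272) + 182321) = 1/((-493 + 95744) + 182321) = 1/(95251 + 182321) = 1/277572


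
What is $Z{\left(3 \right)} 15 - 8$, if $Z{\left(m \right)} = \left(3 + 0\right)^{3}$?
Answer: $397$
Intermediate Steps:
$Z{\left(m \right)} = 27$ ($Z{\left(m \right)} = 3^{3} = 27$)
$Z{\left(3 \right)} 15 - 8 = 27 \cdot 15 - 8 = 405 - 8 = 397$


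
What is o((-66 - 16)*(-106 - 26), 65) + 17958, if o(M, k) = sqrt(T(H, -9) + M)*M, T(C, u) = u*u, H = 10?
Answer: 17958 + 10824*sqrt(10905) ≈ 1.1483e+6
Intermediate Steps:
T(C, u) = u**2
o(M, k) = M*sqrt(81 + M) (o(M, k) = sqrt((-9)**2 + M)*M = sqrt(81 + M)*M = M*sqrt(81 + M))
o((-66 - 16)*(-106 - 26), 65) + 17958 = ((-66 - 16)*(-106 - 26))*sqrt(81 + (-66 - 16)*(-106 - 26)) + 17958 = (-82*(-132))*sqrt(81 - 82*(-132)) + 17958 = 10824*sqrt(81 + 10824) + 17958 = 10824*sqrt(10905) + 17958 = 17958 + 10824*sqrt(10905)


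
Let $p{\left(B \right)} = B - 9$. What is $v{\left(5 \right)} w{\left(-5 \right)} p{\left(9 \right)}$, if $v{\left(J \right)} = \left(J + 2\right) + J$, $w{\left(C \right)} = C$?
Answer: $0$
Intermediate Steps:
$p{\left(B \right)} = -9 + B$ ($p{\left(B \right)} = B - 9 = -9 + B$)
$v{\left(J \right)} = 2 + 2 J$ ($v{\left(J \right)} = \left(2 + J\right) + J = 2 + 2 J$)
$v{\left(5 \right)} w{\left(-5 \right)} p{\left(9 \right)} = \left(2 + 2 \cdot 5\right) \left(-5\right) \left(-9 + 9\right) = \left(2 + 10\right) \left(-5\right) 0 = 12 \left(-5\right) 0 = \left(-60\right) 0 = 0$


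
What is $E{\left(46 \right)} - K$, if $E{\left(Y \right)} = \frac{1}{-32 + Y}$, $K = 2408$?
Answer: $- \frac{33711}{14} \approx -2407.9$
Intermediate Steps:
$E{\left(46 \right)} - K = \frac{1}{-32 + 46} - 2408 = \frac{1}{14} - 2408 = - \frac{33711}{14}$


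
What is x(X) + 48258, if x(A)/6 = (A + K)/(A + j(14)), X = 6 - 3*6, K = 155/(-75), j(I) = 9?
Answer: 724292/15 ≈ 48286.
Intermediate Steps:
K = -31/15 (K = 155*(-1/75) = -31/15 ≈ -2.0667)
X = -12 (X = 6 - 18 = -12)
x(A) = 6*(-31/15 + A)/(9 + A) (x(A) = 6*((A - 31/15)/(A + 9)) = 6*((-31/15 + A)/(9 + A)) = 6*(-31/15 + A)/(9 + A))
x(X) + 48258 = 2*(-31 + 15*(-12))/(5*(9 - 12)) + 48258 = (⅖)*(-31 - 180)/(-3) + 48258 = (⅖)*(-⅓)*(-211) + 48258 = 422/15 + 48258 = 724292/15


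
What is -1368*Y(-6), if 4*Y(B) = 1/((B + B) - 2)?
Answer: 171/7 ≈ 24.429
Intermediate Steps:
Y(B) = 1/(4*(-2 + 2*B)) (Y(B) = 1/(4*((B + B) - 2)) = 1/(4*(2*B - 2)) = 1/(4*(-2 + 2*B)))
-1368*Y(-6) = -171/(-1 - 6) = -171/(-7) = -171*(-1)/7 = -1368*(-1/56) = 171/7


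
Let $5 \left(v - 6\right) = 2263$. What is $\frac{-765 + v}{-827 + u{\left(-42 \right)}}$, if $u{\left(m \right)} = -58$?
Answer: $\frac{1532}{4425} \approx 0.34621$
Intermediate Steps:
$v = \frac{2293}{5}$ ($v = 6 + \frac{1}{5} \cdot 2263 = 6 + \frac{2263}{5} = \frac{2293}{5} \approx 458.6$)
$\frac{-765 + v}{-827 + u{\left(-42 \right)}} = \frac{-765 + \frac{2293}{5}}{-827 - 58} = - \frac{1532}{5 \left(-885\right)} = \left(- \frac{1532}{5}\right) \left(- \frac{1}{885}\right) = \frac{1532}{4425}$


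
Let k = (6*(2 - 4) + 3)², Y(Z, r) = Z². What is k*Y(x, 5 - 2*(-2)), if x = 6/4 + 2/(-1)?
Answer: 81/4 ≈ 20.250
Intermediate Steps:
x = -½ (x = 6*(¼) + 2*(-1) = 3/2 - 2 = -½ ≈ -0.50000)
k = 81 (k = (6*(-2) + 3)² = (-12 + 3)² = (-9)² = 81)
k*Y(x, 5 - 2*(-2)) = 81*(-½)² = 81*(¼) = 81/4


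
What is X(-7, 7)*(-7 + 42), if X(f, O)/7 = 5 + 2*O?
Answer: 4655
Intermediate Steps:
X(f, O) = 35 + 14*O (X(f, O) = 7*(5 + 2*O) = 35 + 14*O)
X(-7, 7)*(-7 + 42) = (35 + 14*7)*(-7 + 42) = (35 + 98)*35 = 133*35 = 4655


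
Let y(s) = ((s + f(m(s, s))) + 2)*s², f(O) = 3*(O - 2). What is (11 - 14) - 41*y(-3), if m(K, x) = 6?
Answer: -4062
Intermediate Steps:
f(O) = -6 + 3*O (f(O) = 3*(-2 + O) = -6 + 3*O)
y(s) = s²*(14 + s) (y(s) = ((s + (-6 + 3*6)) + 2)*s² = ((s + (-6 + 18)) + 2)*s² = ((s + 12) + 2)*s² = ((12 + s) + 2)*s² = (14 + s)*s² = s²*(14 + s))
(11 - 14) - 41*y(-3) = (11 - 14) - 41*(-3)²*(14 - 3) = -3 - 369*11 = -3 - 41*99 = -3 - 4059 = -4062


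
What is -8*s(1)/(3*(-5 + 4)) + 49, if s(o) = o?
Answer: 155/3 ≈ 51.667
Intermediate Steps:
-8*s(1)/(3*(-5 + 4)) + 49 = -8/(3*(-5 + 4)) + 49 = -8/(3*(-1)) + 49 = -8/(-3) + 49 = -8*(-1)/3 + 49 = -8*(-1/3) + 49 = 8/3 + 49 = 155/3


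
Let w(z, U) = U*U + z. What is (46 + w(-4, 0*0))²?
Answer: 1764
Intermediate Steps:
w(z, U) = z + U² (w(z, U) = U² + z = z + U²)
(46 + w(-4, 0*0))² = (46 + (-4 + (0*0)²))² = (46 + (-4 + 0²))² = (46 + (-4 + 0))² = (46 - 4)² = 42² = 1764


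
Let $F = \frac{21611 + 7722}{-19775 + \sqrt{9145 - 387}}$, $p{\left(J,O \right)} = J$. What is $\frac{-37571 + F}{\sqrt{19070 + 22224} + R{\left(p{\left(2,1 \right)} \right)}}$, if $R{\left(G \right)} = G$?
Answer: $\frac{14692414045132}{8073059344215} - \frac{7346207022566 \sqrt{41294}}{8073059344215} - \frac{29333 \sqrt{90413213}}{8073059344215} + \frac{29333 \sqrt{8758}}{8073059344215} \approx -183.09$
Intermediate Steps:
$F = \frac{29333}{-19775 + \sqrt{8758}} \approx -1.4904$
$\frac{-37571 + F}{\sqrt{19070 + 22224} + R{\left(p{\left(2,1 \right)} \right)}} = \frac{-37571 - \left(\frac{580060075}{391041867} + \frac{29333 \sqrt{8758}}{391041867}\right)}{\sqrt{19070 + 22224} + 2} = \frac{- \frac{14692414045132}{391041867} - \frac{29333 \sqrt{8758}}{391041867}}{\sqrt{41294} + 2} = \frac{- \frac{14692414045132}{391041867} - \frac{29333 \sqrt{8758}}{391041867}}{2 + \sqrt{41294}}$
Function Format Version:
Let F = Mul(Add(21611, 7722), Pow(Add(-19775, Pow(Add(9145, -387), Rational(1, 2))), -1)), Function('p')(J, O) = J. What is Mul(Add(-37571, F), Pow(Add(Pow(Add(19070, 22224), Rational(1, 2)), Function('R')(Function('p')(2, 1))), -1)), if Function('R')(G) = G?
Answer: Add(Rational(14692414045132, 8073059344215), Mul(Rational(-7346207022566, 8073059344215), Pow(41294, Rational(1, 2))), Mul(Rational(-29333, 8073059344215), Pow(90413213, Rational(1, 2))), Mul(Rational(29333, 8073059344215), Pow(8758, Rational(1, 2)))) ≈ -183.09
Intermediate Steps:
F = Mul(29333, Pow(Add(-19775, Pow(8758, Rational(1, 2))), -1)) ≈ -1.4904
Mul(Add(-37571, F), Pow(Add(Pow(Add(19070, 22224), Rational(1, 2)), Function('R')(Function('p')(2, 1))), -1)) = Mul(Add(-37571, Add(Rational(-580060075, 391041867), Mul(Rational(-29333, 391041867), Pow(8758, Rational(1, 2))))), Pow(Add(Pow(Add(19070, 22224), Rational(1, 2)), 2), -1)) = Mul(Add(Rational(-14692414045132, 391041867), Mul(Rational(-29333, 391041867), Pow(8758, Rational(1, 2)))), Pow(Add(Pow(41294, Rational(1, 2)), 2), -1)) = Mul(Add(Rational(-14692414045132, 391041867), Mul(Rational(-29333, 391041867), Pow(8758, Rational(1, 2)))), Pow(Add(2, Pow(41294, Rational(1, 2))), -1)) = Mul(Pow(Add(2, Pow(41294, Rational(1, 2))), -1), Add(Rational(-14692414045132, 391041867), Mul(Rational(-29333, 391041867), Pow(8758, Rational(1, 2)))))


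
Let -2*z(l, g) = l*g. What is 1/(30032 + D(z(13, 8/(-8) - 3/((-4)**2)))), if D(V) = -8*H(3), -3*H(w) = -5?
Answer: 3/90056 ≈ 3.3313e-5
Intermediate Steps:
H(w) = 5/3 (H(w) = -1/3*(-5) = 5/3)
z(l, g) = -g*l/2 (z(l, g) = -l*g/2 = -g*l/2)
D(V) = -40/3 (D(V) = -8*5/3 = -40/3)
1/(30032 + D(z(13, 8/(-8) - 3/((-4)**2)))) = 1/(30032 - 40/3) = 1/(90056/3) = 3/90056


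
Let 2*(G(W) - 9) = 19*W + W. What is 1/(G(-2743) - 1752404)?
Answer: -1/1779825 ≈ -5.6185e-7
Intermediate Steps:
G(W) = 9 + 10*W (G(W) = 9 + (19*W + W)/2 = 9 + (20*W)/2 = 9 + 10*W)
1/(G(-2743) - 1752404) = 1/((9 + 10*(-2743)) - 1752404) = 1/((9 - 27430) - 1752404) = 1/(-27421 - 1752404) = 1/(-1779825) = -1/1779825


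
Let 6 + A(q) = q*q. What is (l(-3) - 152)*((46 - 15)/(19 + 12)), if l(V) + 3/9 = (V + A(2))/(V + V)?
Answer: -303/2 ≈ -151.50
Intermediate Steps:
A(q) = -6 + q**2 (A(q) = -6 + q*q = -6 + q**2)
l(V) = -1/3 + (-2 + V)/(2*V) (l(V) = -1/3 + (V + (-6 + 2**2))/(V + V) = -1/3 + (V + (-6 + 4))/((2*V)) = -1/3 + (V - 2)*(1/(2*V)) = -1/3 + (-2 + V)*(1/(2*V)) = -1/3 + (-2 + V)/(2*V))
(l(-3) - 152)*((46 - 15)/(19 + 12)) = ((1/6)*(-6 - 3)/(-3) - 152)*((46 - 15)/(19 + 12)) = ((1/6)*(-1/3)*(-9) - 152)*(31/31) = (1/2 - 152)*(31*(1/31)) = -303/2*1 = -303/2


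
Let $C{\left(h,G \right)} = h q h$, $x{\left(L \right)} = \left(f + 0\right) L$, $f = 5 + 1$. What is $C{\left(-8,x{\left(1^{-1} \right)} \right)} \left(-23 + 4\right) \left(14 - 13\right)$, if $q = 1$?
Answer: $-1216$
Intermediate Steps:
$f = 6$
$x{\left(L \right)} = 6 L$ ($x{\left(L \right)} = \left(6 + 0\right) L = 6 L$)
$C{\left(h,G \right)} = h^{2}$ ($C{\left(h,G \right)} = h 1 h = h h = h^{2}$)
$C{\left(-8,x{\left(1^{-1} \right)} \right)} \left(-23 + 4\right) \left(14 - 13\right) = \left(-8\right)^{2} \left(-23 + 4\right) \left(14 - 13\right) = 64 \left(\left(-19\right) 1\right) = 64 \left(-19\right) = -1216$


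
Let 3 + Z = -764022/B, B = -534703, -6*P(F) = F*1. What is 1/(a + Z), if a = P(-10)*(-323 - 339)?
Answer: -1604109/1772387191 ≈ -0.00090506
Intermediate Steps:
P(F) = -F/6
Z = -840087/534703 (Z = -3 - 764022/(-534703) = -3 - 764022*(-1/534703) = -3 + 764022/534703 = -840087/534703 ≈ -1.5711)
a = -3310/3 (a = (-⅙*(-10))*(-323 - 339) = (5/3)*(-662) = -3310/3 ≈ -1103.3)
1/(a + Z) = 1/(-3310/3 - 840087/534703) = 1/(-1772387191/1604109) = -1604109/1772387191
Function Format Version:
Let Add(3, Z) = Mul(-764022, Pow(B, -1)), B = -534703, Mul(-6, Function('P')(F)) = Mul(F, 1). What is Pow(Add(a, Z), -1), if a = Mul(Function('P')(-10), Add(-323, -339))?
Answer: Rational(-1604109, 1772387191) ≈ -0.00090506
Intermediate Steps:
Function('P')(F) = Mul(Rational(-1, 6), F) (Function('P')(F) = Mul(Rational(-1, 6), Mul(F, 1)) = Mul(Rational(-1, 6), F))
Z = Rational(-840087, 534703) (Z = Add(-3, Mul(-764022, Pow(-534703, -1))) = Add(-3, Mul(-764022, Rational(-1, 534703))) = Add(-3, Rational(764022, 534703)) = Rational(-840087, 534703) ≈ -1.5711)
a = Rational(-3310, 3) (a = Mul(Mul(Rational(-1, 6), -10), Add(-323, -339)) = Mul(Rational(5, 3), -662) = Rational(-3310, 3) ≈ -1103.3)
Pow(Add(a, Z), -1) = Pow(Add(Rational(-3310, 3), Rational(-840087, 534703)), -1) = Pow(Rational(-1772387191, 1604109), -1) = Rational(-1604109, 1772387191)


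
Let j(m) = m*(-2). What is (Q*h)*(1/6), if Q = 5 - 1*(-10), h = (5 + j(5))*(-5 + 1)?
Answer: 50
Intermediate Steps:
j(m) = -2*m
h = 20 (h = (5 - 2*5)*(-5 + 1) = (5 - 10)*(-4) = -5*(-4) = 20)
Q = 15 (Q = 5 + 10 = 15)
(Q*h)*(1/6) = (15*20)*(1/6) = 300*((⅙)*1) = 300*(⅙) = 50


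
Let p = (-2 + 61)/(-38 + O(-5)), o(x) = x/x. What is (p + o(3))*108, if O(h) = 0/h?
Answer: -1134/19 ≈ -59.684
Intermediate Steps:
o(x) = 1
O(h) = 0
p = -59/38 (p = (-2 + 61)/(-38 + 0) = 59/(-38) = 59*(-1/38) = -59/38 ≈ -1.5526)
(p + o(3))*108 = (-59/38 + 1)*108 = -21/38*108 = -1134/19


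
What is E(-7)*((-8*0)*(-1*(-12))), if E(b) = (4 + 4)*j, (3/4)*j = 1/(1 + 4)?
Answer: 0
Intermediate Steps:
j = 4/15 (j = 4/(3*(1 + 4)) = (4/3)/5 = (4/3)*(⅕) = 4/15 ≈ 0.26667)
E(b) = 32/15 (E(b) = (4 + 4)*(4/15) = 8*(4/15) = 32/15)
E(-7)*((-8*0)*(-1*(-12))) = 32*((-8*0)*(-1*(-12)))/15 = 32*(0*12)/15 = (32/15)*0 = 0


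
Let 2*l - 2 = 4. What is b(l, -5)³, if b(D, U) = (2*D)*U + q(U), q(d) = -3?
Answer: -35937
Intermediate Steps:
l = 3 (l = 1 + (½)*4 = 1 + 2 = 3)
b(D, U) = -3 + 2*D*U (b(D, U) = (2*D)*U - 3 = 2*D*U - 3 = -3 + 2*D*U)
b(l, -5)³ = (-3 + 2*3*(-5))³ = (-3 - 30)³ = (-33)³ = -35937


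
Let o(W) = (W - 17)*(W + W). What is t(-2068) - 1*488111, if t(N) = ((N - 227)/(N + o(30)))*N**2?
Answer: 1148270639/161 ≈ 7.1321e+6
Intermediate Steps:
o(W) = 2*W*(-17 + W) (o(W) = (-17 + W)*(2*W) = 2*W*(-17 + W))
t(N) = N**2*(-227 + N)/(780 + N) (t(N) = ((N - 227)/(N + 2*30*(-17 + 30)))*N**2 = ((-227 + N)/(N + 2*30*13))*N**2 = ((-227 + N)/(N + 780))*N**2 = ((-227 + N)/(780 + N))*N**2 = N**2*(-227 + N)/(780 + N))
t(-2068) - 1*488111 = (-2068)**2*(-227 - 2068)/(780 - 2068) - 1*488111 = 4276624*(-2295)/(-1288) - 488111 = 4276624*(-1/1288)*(-2295) - 488111 = 1226856510/161 - 488111 = 1148270639/161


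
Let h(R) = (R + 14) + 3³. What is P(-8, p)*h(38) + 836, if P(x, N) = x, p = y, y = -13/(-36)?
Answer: 204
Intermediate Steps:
y = 13/36 (y = -13*(-1/36) = 13/36 ≈ 0.36111)
p = 13/36 ≈ 0.36111
h(R) = 41 + R (h(R) = (14 + R) + 27 = 41 + R)
P(-8, p)*h(38) + 836 = -8*(41 + 38) + 836 = -8*79 + 836 = -632 + 836 = 204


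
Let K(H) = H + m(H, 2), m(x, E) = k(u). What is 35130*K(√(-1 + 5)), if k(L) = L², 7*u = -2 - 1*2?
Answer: 4004820/49 ≈ 81731.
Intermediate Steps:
u = -4/7 (u = (-2 - 1*2)/7 = (-2 - 2)/7 = (⅐)*(-4) = -4/7 ≈ -0.57143)
m(x, E) = 16/49 (m(x, E) = (-4/7)² = 16/49)
K(H) = 16/49 + H (K(H) = H + 16/49 = 16/49 + H)
35130*K(√(-1 + 5)) = 35130*(16/49 + √(-1 + 5)) = 35130*(16/49 + √4) = 35130*(16/49 + 2) = 35130*(114/49) = 4004820/49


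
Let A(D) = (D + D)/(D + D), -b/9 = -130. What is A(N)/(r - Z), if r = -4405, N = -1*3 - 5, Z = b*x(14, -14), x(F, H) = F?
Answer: -1/20785 ≈ -4.8112e-5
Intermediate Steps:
b = 1170 (b = -9*(-130) = 1170)
Z = 16380 (Z = 1170*14 = 16380)
N = -8 (N = -3 - 5 = -8)
A(D) = 1 (A(D) = (2*D)/((2*D)) = (2*D)*(1/(2*D)) = 1)
A(N)/(r - Z) = 1/(-4405 - 1*16380) = 1/(-4405 - 16380) = 1/(-20785) = 1*(-1/20785) = -1/20785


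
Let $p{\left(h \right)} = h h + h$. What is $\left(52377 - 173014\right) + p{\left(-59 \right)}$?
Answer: $-117215$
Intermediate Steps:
$p{\left(h \right)} = h + h^{2}$ ($p{\left(h \right)} = h^{2} + h = h + h^{2}$)
$\left(52377 - 173014\right) + p{\left(-59 \right)} = \left(52377 - 173014\right) - 59 \left(1 - 59\right) = -120637 - -3422 = -120637 + 3422 = -117215$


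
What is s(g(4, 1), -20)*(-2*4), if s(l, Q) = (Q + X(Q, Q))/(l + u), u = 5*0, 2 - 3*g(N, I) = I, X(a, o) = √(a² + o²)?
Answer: 480 - 480*√2 ≈ -198.82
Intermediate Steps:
g(N, I) = ⅔ - I/3
u = 0
s(l, Q) = (Q + √2*√(Q²))/l (s(l, Q) = (Q + √(Q² + Q²))/(l + 0) = (Q + √(2*Q²))/l = (Q + √2*√(Q²))/l)
s(g(4, 1), -20)*(-2*4) = ((-20 + √2*√((-20)²))/(⅔ - ⅓*1))*(-2*4) = ((-20 + √2*√400)/(⅔ - ⅓))*(-8) = ((-20 + √2*20)/(⅓))*(-8) = (3*(-20 + 20*√2))*(-8) = (-60 + 60*√2)*(-8) = 480 - 480*√2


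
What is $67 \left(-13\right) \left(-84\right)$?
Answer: $73164$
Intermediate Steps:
$67 \left(-13\right) \left(-84\right) = \left(-871\right) \left(-84\right) = 73164$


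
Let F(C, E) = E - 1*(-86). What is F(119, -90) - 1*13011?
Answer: -13015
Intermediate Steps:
F(C, E) = 86 + E (F(C, E) = E + 86 = 86 + E)
F(119, -90) - 1*13011 = (86 - 90) - 1*13011 = -4 - 13011 = -13015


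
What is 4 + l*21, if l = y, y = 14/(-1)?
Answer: -290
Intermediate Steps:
y = -14 (y = -1*14 = -14)
l = -14
4 + l*21 = 4 - 14*21 = 4 - 294 = -290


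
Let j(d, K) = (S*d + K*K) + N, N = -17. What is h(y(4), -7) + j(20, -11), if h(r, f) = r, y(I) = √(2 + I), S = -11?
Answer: -116 + √6 ≈ -113.55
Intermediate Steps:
j(d, K) = -17 + K² - 11*d (j(d, K) = (-11*d + K*K) - 17 = (-11*d + K²) - 17 = (K² - 11*d) - 17 = -17 + K² - 11*d)
h(y(4), -7) + j(20, -11) = √(2 + 4) + (-17 + (-11)² - 11*20) = √6 + (-17 + 121 - 220) = √6 - 116 = -116 + √6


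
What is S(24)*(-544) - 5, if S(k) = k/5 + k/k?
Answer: -15801/5 ≈ -3160.2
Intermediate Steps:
S(k) = 1 + k/5 (S(k) = k*(⅕) + 1 = k/5 + 1 = 1 + k/5)
S(24)*(-544) - 5 = (1 + (⅕)*24)*(-544) - 5 = (1 + 24/5)*(-544) - 5 = (29/5)*(-544) - 5 = -15776/5 - 5 = -15801/5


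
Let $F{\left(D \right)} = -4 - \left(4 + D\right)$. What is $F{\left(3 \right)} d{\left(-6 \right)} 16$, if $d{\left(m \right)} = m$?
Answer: $1056$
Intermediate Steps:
$F{\left(D \right)} = -8 - D$
$F{\left(3 \right)} d{\left(-6 \right)} 16 = \left(-8 - 3\right) \left(-6\right) 16 = \left(-11\right) \left(-6\right) 16 = 66 \cdot 16 = 1056$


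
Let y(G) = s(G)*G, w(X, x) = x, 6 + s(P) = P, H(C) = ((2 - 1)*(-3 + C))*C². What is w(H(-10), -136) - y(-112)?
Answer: -13352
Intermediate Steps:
H(C) = C²*(-3 + C) (H(C) = (1*(-3 + C))*C² = (-3 + C)*C² = C²*(-3 + C))
s(P) = -6 + P
y(G) = G*(-6 + G) (y(G) = (-6 + G)*G = G*(-6 + G))
w(H(-10), -136) - y(-112) = -136 - (-112)*(-6 - 112) = -136 - (-112)*(-118) = -136 - 1*13216 = -136 - 13216 = -13352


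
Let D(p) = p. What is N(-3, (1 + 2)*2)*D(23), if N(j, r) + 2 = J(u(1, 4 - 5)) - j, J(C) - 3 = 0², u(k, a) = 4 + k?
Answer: 92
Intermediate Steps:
J(C) = 3 (J(C) = 3 + 0² = 3 + 0 = 3)
N(j, r) = 1 - j (N(j, r) = -2 + (3 - j) = 1 - j)
N(-3, (1 + 2)*2)*D(23) = (1 - 1*(-3))*23 = (1 + 3)*23 = 4*23 = 92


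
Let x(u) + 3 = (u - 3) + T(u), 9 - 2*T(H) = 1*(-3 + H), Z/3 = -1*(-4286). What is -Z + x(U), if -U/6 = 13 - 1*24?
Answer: -12825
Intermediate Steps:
Z = 12858 (Z = 3*(-1*(-4286)) = 3*4286 = 12858)
U = 66 (U = -6*(13 - 1*24) = -6*(13 - 24) = -6*(-11) = 66)
T(H) = 6 - H/2 (T(H) = 9/2 - (-3 + H)/2 = 9/2 + (3/2 - H/2) = 6 - H/2)
x(u) = u/2 (x(u) = -3 + ((u - 3) + (6 - u/2)) = -3 + ((-3 + u) + (6 - u/2)) = -3 + (3 + u/2) = u/2)
-Z + x(U) = -1*12858 + (½)*66 = -12858 + 33 = -12825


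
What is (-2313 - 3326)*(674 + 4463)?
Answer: -28967543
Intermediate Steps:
(-2313 - 3326)*(674 + 4463) = -5639*5137 = -28967543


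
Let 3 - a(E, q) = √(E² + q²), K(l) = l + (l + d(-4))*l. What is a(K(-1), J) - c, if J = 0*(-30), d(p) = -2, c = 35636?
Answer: -35635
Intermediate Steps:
J = 0
K(l) = l + l*(-2 + l) (K(l) = l + (l - 2)*l = l + (-2 + l)*l = l + l*(-2 + l))
a(E, q) = 3 - √(E² + q²)
a(K(-1), J) - c = (3 - √((-(-1 - 1))² + 0²)) - 1*35636 = (3 - √((-1*(-2))² + 0)) - 35636 = (3 - √(2² + 0)) - 35636 = (3 - √(4 + 0)) - 35636 = (3 - √4) - 35636 = (3 - 1*2) - 35636 = (3 - 2) - 35636 = 1 - 35636 = -35635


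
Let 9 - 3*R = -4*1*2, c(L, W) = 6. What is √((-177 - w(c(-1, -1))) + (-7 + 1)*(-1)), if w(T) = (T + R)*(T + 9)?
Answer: I*√346 ≈ 18.601*I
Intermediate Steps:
R = 17/3 (R = 3 - (-4*1)*2/3 = 3 - (-4)*2/3 = 3 - ⅓*(-8) = 3 + 8/3 = 17/3 ≈ 5.6667)
w(T) = (9 + T)*(17/3 + T) (w(T) = (T + 17/3)*(T + 9) = (17/3 + T)*(9 + T) = (9 + T)*(17/3 + T))
√((-177 - w(c(-1, -1))) + (-7 + 1)*(-1)) = √((-177 - (51 + 6² + (44/3)*6)) + (-7 + 1)*(-1)) = √((-177 - (51 + 36 + 88)) - 6*(-1)) = √((-177 - 1*175) + 6) = √((-177 - 175) + 6) = √(-352 + 6) = √(-346) = I*√346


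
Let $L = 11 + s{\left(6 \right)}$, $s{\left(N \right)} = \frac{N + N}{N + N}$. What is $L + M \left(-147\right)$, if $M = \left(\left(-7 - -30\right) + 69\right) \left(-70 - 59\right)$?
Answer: $1744608$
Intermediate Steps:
$s{\left(N \right)} = 1$ ($s{\left(N \right)} = \frac{2 N}{2 N} = 2 N \frac{1}{2 N} = 1$)
$M = -11868$ ($M = \left(\left(-7 + 30\right) + 69\right) \left(-129\right) = \left(23 + 69\right) \left(-129\right) = 92 \left(-129\right) = -11868$)
$L = 12$ ($L = 11 + 1 = 12$)
$L + M \left(-147\right) = 12 - -1744596 = 12 + 1744596 = 1744608$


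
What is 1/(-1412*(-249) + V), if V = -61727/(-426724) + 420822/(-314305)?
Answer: 134121486820/47155345134327767 ≈ 2.8442e-6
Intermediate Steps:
V = -160173742393/134121486820 (V = -61727*(-1/426724) + 420822*(-1/314305) = 61727/426724 - 420822/314305 = -160173742393/134121486820 ≈ -1.1942)
1/(-1412*(-249) + V) = 1/(-1412*(-249) - 160173742393/134121486820) = 1/(351588 - 160173742393/134121486820) = 1/(47155345134327767/134121486820) = 134121486820/47155345134327767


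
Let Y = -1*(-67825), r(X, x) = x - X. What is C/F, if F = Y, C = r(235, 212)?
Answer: -23/67825 ≈ -0.00033911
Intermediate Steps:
C = -23 (C = 212 - 1*235 = 212 - 235 = -23)
Y = 67825
F = 67825
C/F = -23/67825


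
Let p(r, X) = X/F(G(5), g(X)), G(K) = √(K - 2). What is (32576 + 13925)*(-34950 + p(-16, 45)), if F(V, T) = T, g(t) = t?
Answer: -1625163449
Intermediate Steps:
G(K) = √(-2 + K)
p(r, X) = 1 (p(r, X) = X/X = 1)
(32576 + 13925)*(-34950 + p(-16, 45)) = (32576 + 13925)*(-34950 + 1) = 46501*(-34949) = -1625163449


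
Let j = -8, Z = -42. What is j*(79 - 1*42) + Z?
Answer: -338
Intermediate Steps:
j*(79 - 1*42) + Z = -8*(79 - 1*42) - 42 = -8*(79 - 42) - 42 = -8*37 - 42 = -296 - 42 = -338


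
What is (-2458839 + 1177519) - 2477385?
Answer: -3758705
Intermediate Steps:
(-2458839 + 1177519) - 2477385 = -1281320 - 2477385 = -3758705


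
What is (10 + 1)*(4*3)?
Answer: 132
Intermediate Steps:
(10 + 1)*(4*3) = 11*12 = 132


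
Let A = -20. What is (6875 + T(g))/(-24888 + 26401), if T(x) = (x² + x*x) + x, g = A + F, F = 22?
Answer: 405/89 ≈ 4.5506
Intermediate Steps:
g = 2 (g = -20 + 22 = 2)
T(x) = x + 2*x² (T(x) = (x² + x²) + x = 2*x² + x = x + 2*x²)
(6875 + T(g))/(-24888 + 26401) = (6875 + 2*(1 + 2*2))/(-24888 + 26401) = (6875 + 2*(1 + 4))/1513 = (6875 + 2*5)*(1/1513) = (6875 + 10)*(1/1513) = 6885*(1/1513) = 405/89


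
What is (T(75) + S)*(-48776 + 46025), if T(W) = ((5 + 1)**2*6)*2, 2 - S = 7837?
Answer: 20365653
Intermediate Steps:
S = -7835 (S = 2 - 1*7837 = 2 - 7837 = -7835)
T(W) = 432 (T(W) = (6**2*6)*2 = (36*6)*2 = 216*2 = 432)
(T(75) + S)*(-48776 + 46025) = (432 - 7835)*(-48776 + 46025) = -7403*(-2751) = 20365653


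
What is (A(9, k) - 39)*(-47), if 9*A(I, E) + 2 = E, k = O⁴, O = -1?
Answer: 16544/9 ≈ 1838.2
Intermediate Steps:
k = 1 (k = (-1)⁴ = 1)
A(I, E) = -2/9 + E/9
(A(9, k) - 39)*(-47) = ((-2/9 + (⅑)*1) - 39)*(-47) = ((-2/9 + ⅑) - 39)*(-47) = (-⅑ - 39)*(-47) = -352/9*(-47) = 16544/9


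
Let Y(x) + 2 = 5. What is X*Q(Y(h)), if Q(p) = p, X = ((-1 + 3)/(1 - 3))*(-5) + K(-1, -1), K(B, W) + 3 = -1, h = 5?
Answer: 3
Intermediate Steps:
Y(x) = 3 (Y(x) = -2 + 5 = 3)
K(B, W) = -4 (K(B, W) = -3 - 1 = -4)
X = 1 (X = ((-1 + 3)/(1 - 3))*(-5) - 4 = (2/(-2))*(-5) - 4 = (2*(-1/2))*(-5) - 4 = -1*(-5) - 4 = 5 - 4 = 1)
X*Q(Y(h)) = 1*3 = 3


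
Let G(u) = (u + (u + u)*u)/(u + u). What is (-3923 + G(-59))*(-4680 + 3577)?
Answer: 8783189/2 ≈ 4.3916e+6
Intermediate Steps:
G(u) = (u + 2*u²)/(2*u) (G(u) = (u + (2*u)*u)/((2*u)) = (u + 2*u²)*(1/(2*u)) = (u + 2*u²)/(2*u))
(-3923 + G(-59))*(-4680 + 3577) = (-3923 + (½ - 59))*(-4680 + 3577) = (-3923 - 117/2)*(-1103) = -7963/2*(-1103) = 8783189/2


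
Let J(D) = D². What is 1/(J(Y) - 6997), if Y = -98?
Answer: 1/2607 ≈ 0.00038358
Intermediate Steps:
1/(J(Y) - 6997) = 1/((-98)² - 6997) = 1/(9604 - 6997) = 1/2607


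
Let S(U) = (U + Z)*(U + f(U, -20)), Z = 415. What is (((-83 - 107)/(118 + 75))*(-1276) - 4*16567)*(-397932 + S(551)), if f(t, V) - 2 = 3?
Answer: -1746130230576/193 ≈ -9.0473e+9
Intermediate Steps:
f(t, V) = 5 (f(t, V) = 2 + 3 = 5)
S(U) = (5 + U)*(415 + U) (S(U) = (U + 415)*(U + 5) = (415 + U)*(5 + U) = (5 + U)*(415 + U))
(((-83 - 107)/(118 + 75))*(-1276) - 4*16567)*(-397932 + S(551)) = (((-83 - 107)/(118 + 75))*(-1276) - 4*16567)*(-397932 + (2075 + 551² + 420*551)) = (-190/193*(-1276) - 66268)*(-397932 + (2075 + 303601 + 231420)) = (-190*1/193*(-1276) - 66268)*(-397932 + 537096) = (-190/193*(-1276) - 66268)*139164 = (242440/193 - 66268)*139164 = -12547284/193*139164 = -1746130230576/193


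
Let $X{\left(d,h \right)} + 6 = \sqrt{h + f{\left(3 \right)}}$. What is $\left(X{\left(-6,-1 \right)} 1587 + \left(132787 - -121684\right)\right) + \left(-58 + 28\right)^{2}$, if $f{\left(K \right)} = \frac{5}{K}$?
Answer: $245849 + 529 \sqrt{6} \approx 2.4714 \cdot 10^{5}$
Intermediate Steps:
$X{\left(d,h \right)} = -6 + \sqrt{\frac{5}{3} + h}$ ($X{\left(d,h \right)} = -6 + \sqrt{h + \frac{5}{3}} = -6 + \sqrt{\frac{5}{3} + h}$)
$\left(X{\left(-6,-1 \right)} 1587 + \left(132787 - -121684\right)\right) + \left(-58 + 28\right)^{2} = \left(\left(-6 + \frac{\sqrt{15 + 9 \left(-1\right)}}{3}\right) 1587 + \left(132787 - -121684\right)\right) + \left(-58 + 28\right)^{2} = \left(\left(-6 + \frac{\sqrt{15 - 9}}{3}\right) 1587 + \left(132787 + 121684\right)\right) + \left(-30\right)^{2} = \left(\left(-6 + \frac{\sqrt{6}}{3}\right) 1587 + 254471\right) + 900 = \left(\left(-9522 + 529 \sqrt{6}\right) + 254471\right) + 900 = \left(244949 + 529 \sqrt{6}\right) + 900 = 245849 + 529 \sqrt{6}$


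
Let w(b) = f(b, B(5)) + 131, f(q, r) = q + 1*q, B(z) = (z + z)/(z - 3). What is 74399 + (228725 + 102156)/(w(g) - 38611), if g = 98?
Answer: 2847960435/38284 ≈ 74390.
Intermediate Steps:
B(z) = 2*z/(-3 + z) (B(z) = (2*z)/(-3 + z) = 2*z/(-3 + z))
f(q, r) = 2*q (f(q, r) = q + q = 2*q)
w(b) = 131 + 2*b (w(b) = 2*b + 131 = 131 + 2*b)
74399 + (228725 + 102156)/(w(g) - 38611) = 74399 + (228725 + 102156)/((131 + 2*98) - 38611) = 74399 + 330881/((131 + 196) - 38611) = 74399 + 330881/(327 - 38611) = 74399 + 330881/(-38284) = 74399 + 330881*(-1/38284) = 74399 - 330881/38284 = 2847960435/38284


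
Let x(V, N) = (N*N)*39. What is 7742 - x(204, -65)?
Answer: -157033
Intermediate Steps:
x(V, N) = 39*N² (x(V, N) = N²*39 = 39*N²)
7742 - x(204, -65) = 7742 - 39*(-65)² = 7742 - 39*4225 = 7742 - 1*164775 = 7742 - 164775 = -157033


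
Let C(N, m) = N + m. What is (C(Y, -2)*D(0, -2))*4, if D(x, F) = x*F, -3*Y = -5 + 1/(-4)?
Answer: 0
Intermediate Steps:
Y = 7/4 (Y = -(-5 + 1/(-4))/3 = -(-5 - ¼)/3 = -⅓*(-21/4) = 7/4 ≈ 1.7500)
D(x, F) = F*x
(C(Y, -2)*D(0, -2))*4 = ((7/4 - 2)*(-2*0))*4 = -¼*0*4 = 0*4 = 0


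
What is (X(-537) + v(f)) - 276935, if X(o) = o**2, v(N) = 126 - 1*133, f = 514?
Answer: 11427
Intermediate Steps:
v(N) = -7 (v(N) = 126 - 133 = -7)
(X(-537) + v(f)) - 276935 = ((-537)**2 - 7) - 276935 = (288369 - 7) - 276935 = 288362 - 276935 = 11427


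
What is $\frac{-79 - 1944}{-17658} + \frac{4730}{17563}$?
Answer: $\frac{119052289}{310127454} \approx 0.38388$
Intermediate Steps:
$\frac{-79 - 1944}{-17658} + \frac{4730}{17563} = \left(-79 - 1944\right) \left(- \frac{1}{17658}\right) + 4730 \cdot \frac{1}{17563} = \left(-2023\right) \left(- \frac{1}{17658}\right) + \frac{4730}{17563} = \frac{2023}{17658} + \frac{4730}{17563} = \frac{119052289}{310127454}$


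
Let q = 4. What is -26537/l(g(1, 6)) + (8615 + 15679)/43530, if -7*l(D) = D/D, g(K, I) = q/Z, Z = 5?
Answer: 1347685594/7255 ≈ 1.8576e+5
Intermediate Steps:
g(K, I) = ⅘ (g(K, I) = 4/5 = 4*(⅕) = ⅘)
l(D) = -⅐ (l(D) = -D/(7*D) = -⅐*1 = -⅐)
-26537/l(g(1, 6)) + (8615 + 15679)/43530 = -26537/(-⅐) + (8615 + 15679)/43530 = -26537*(-7) + 24294*(1/43530) = 185759 + 4049/7255 = 1347685594/7255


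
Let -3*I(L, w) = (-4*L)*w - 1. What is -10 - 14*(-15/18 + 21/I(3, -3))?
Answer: 403/15 ≈ 26.867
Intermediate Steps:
I(L, w) = 1/3 + 4*L*w/3 (I(L, w) = -((-4*L)*w - 1)/3 = -(-4*L*w - 1)/3 = -(-1 - 4*L*w)/3 = 1/3 + 4*L*w/3)
-10 - 14*(-15/18 + 21/I(3, -3)) = -10 - 14*(-15/18 + 21/(1/3 + (4/3)*3*(-3))) = -10 - 14*(-15*1/18 + 21/(1/3 - 12)) = -10 - 14*(-5/6 + 21/(-35/3)) = -10 - 14*(-5/6 + 21*(-3/35)) = -10 - 14*(-5/6 - 9/5) = -10 - 14*(-79/30) = -10 + 553/15 = 403/15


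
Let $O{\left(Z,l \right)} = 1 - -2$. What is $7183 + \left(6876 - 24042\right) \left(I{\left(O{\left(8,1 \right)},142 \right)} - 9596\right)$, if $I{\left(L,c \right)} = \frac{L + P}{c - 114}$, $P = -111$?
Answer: $\frac{1153588315}{7} \approx 1.648 \cdot 10^{8}$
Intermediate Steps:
$O{\left(Z,l \right)} = 3$ ($O{\left(Z,l \right)} = 1 + 2 = 3$)
$I{\left(L,c \right)} = \frac{-111 + L}{-114 + c}$ ($I{\left(L,c \right)} = \frac{L - 111}{c - 114} = \frac{-111 + L}{c - 114} = \frac{-111 + L}{-114 + c}$)
$7183 + \left(6876 - 24042\right) \left(I{\left(O{\left(8,1 \right)},142 \right)} - 9596\right) = 7183 + \left(6876 - 24042\right) \left(\frac{-111 + 3}{-114 + 142} - 9596\right) = 7183 - 17166 \left(\frac{1}{28} \left(-108\right) - 9596\right) = 7183 - 17166 \left(- \frac{27}{7} - 9596\right) = 7183 - - \frac{1153538034}{7} = 7183 + \frac{1153538034}{7} = \frac{1153588315}{7}$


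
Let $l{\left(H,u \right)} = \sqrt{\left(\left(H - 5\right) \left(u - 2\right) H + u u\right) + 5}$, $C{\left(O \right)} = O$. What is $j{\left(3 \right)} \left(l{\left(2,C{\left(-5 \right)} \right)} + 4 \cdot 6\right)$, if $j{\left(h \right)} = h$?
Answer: $72 + 18 \sqrt{2} \approx 97.456$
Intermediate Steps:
$l{\left(H,u \right)} = \sqrt{5 + u^{2} + H \left(-5 + H\right) \left(-2 + u\right)}$ ($l{\left(H,u \right)} = \sqrt{\left(\left(-5 + H\right) \left(-2 + u\right) H + u^{2}\right) + 5} = \sqrt{\left(H \left(-5 + H\right) \left(-2 + u\right) + u^{2}\right) + 5} = \sqrt{\left(u^{2} + H \left(-5 + H\right) \left(-2 + u\right)\right) + 5} = \sqrt{5 + u^{2} + H \left(-5 + H\right) \left(-2 + u\right)}$)
$j{\left(3 \right)} \left(l{\left(2,C{\left(-5 \right)} \right)} + 4 \cdot 6\right) = 3 \left(\sqrt{5 + \left(-5\right)^{2} - 2 \cdot 2^{2} + 10 \cdot 2 - 5 \cdot 2^{2} - 10 \left(-5\right)} + 4 \cdot 6\right) = 3 \left(\sqrt{5 + 25 - 8 + 20 - 20 + 50} + 24\right) = 3 \left(\sqrt{72} + 24\right) = 3 \left(6 \sqrt{2} + 24\right) = 3 \left(24 + 6 \sqrt{2}\right) = 72 + 18 \sqrt{2}$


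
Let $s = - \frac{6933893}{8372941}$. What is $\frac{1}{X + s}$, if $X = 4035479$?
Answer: $\frac{8372941}{33788820639846} \approx 2.478 \cdot 10^{-7}$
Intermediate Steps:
$s = - \frac{6933893}{8372941}$ ($s = \left(-6933893\right) \frac{1}{8372941} = - \frac{6933893}{8372941} \approx -0.82813$)
$\frac{1}{X + s} = \frac{1}{4035479 - \frac{6933893}{8372941}} = \frac{1}{\frac{33788820639846}{8372941}} = \frac{8372941}{33788820639846}$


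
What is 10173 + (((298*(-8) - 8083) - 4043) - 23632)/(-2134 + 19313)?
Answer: 174723825/17179 ≈ 10171.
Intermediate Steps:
10173 + (((298*(-8) - 8083) - 4043) - 23632)/(-2134 + 19313) = 10173 + (((-2384 - 8083) - 4043) - 23632)/17179 = 10173 + ((-10467 - 4043) - 23632)*(1/17179) = 10173 + (-14510 - 23632)*(1/17179) = 10173 - 38142*1/17179 = 10173 - 38142/17179 = 174723825/17179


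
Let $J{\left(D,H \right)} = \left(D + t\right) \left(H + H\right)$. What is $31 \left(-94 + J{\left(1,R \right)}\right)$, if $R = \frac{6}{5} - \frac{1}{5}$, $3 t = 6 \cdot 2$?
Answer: $-2604$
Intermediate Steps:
$t = 4$ ($t = \frac{6 \cdot 2}{3} = \frac{1}{3} \cdot 12 = 4$)
$R = 1$ ($R = 6 \cdot \frac{1}{5} - \frac{1}{5} = \frac{6}{5} - \frac{1}{5} = 1$)
$J{\left(D,H \right)} = 2 H \left(4 + D\right)$ ($J{\left(D,H \right)} = \left(D + 4\right) \left(H + H\right) = \left(4 + D\right) 2 H = 2 H \left(4 + D\right)$)
$31 \left(-94 + J{\left(1,R \right)}\right) = 31 \left(-94 + 2 \cdot 1 \left(4 + 1\right)\right) = 31 \left(-94 + 2 \cdot 1 \cdot 5\right) = 31 \left(-94 + 10\right) = 31 \left(-84\right) = -2604$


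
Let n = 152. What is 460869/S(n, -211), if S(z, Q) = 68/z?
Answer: 17513022/17 ≈ 1.0302e+6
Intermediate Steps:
460869/S(n, -211) = 460869/((68/152)) = 460869/((68*(1/152))) = 460869/(17/38) = 460869*(38/17) = 17513022/17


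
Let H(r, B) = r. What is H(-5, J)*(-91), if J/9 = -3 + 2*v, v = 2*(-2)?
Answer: 455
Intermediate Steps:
v = -4
J = -99 (J = 9*(-3 + 2*(-4)) = 9*(-3 - 8) = 9*(-11) = -99)
H(-5, J)*(-91) = -5*(-91) = 455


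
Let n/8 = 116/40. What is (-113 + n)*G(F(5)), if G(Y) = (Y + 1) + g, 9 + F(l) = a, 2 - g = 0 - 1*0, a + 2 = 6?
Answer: 898/5 ≈ 179.60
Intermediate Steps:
a = 4 (a = -2 + 6 = 4)
g = 2 (g = 2 - (0 - 1*0) = 2 - (0 + 0) = 2 - 1*0 = 2 + 0 = 2)
F(l) = -5 (F(l) = -9 + 4 = -5)
n = 116/5 (n = 8*(116/40) = 8*(116*(1/40)) = 8*(29/10) = 116/5 ≈ 23.200)
G(Y) = 3 + Y (G(Y) = (Y + 1) + 2 = (1 + Y) + 2 = 3 + Y)
(-113 + n)*G(F(5)) = (-113 + 116/5)*(3 - 5) = -449/5*(-2) = 898/5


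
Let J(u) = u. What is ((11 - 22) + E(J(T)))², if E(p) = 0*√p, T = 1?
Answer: 121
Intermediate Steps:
E(p) = 0
((11 - 22) + E(J(T)))² = ((11 - 22) + 0)² = (-11 + 0)² = (-11)² = 121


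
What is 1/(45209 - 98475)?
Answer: -1/53266 ≈ -1.8774e-5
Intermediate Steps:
1/(45209 - 98475) = 1/(-53266) = -1/53266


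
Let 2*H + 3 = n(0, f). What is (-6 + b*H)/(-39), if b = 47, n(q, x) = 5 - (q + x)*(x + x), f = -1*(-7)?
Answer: 58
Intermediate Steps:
f = 7
n(q, x) = 5 - 2*x*(q + x) (n(q, x) = 5 - (q + x)*2*x = 5 - 2*x*(q + x))
H = -48 (H = -3/2 + (5 - 2*7**2 - 2*0*7)/2 = -3/2 + (5 - 2*49 + 0)/2 = -3/2 + (5 - 98 + 0)/2 = -3/2 + (1/2)*(-93) = -3/2 - 93/2 = -48)
(-6 + b*H)/(-39) = (-6 + 47*(-48))/(-39) = -(-6 - 2256)/39 = -1/39*(-2262) = 58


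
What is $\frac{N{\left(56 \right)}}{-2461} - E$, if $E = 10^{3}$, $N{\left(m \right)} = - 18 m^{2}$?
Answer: $- \frac{2404552}{2461} \approx -977.06$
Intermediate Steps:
$E = 1000$
$\frac{N{\left(56 \right)}}{-2461} - E = \frac{\left(-18\right) 56^{2}}{-2461} - 1000 = \left(-18\right) 3136 \left(- \frac{1}{2461}\right) - 1000 = \left(-56448\right) \left(- \frac{1}{2461}\right) - 1000 = \frac{56448}{2461} - 1000 = - \frac{2404552}{2461}$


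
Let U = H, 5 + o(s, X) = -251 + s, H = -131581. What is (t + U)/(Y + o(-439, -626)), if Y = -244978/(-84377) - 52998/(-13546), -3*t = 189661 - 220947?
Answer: 207710376660397/1179861676434 ≈ 176.05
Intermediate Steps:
t = 31286/3 (t = -(189661 - 220947)/3 = -⅓*(-31286) = 31286/3 ≈ 10429.)
o(s, X) = -256 + s (o(s, X) = -5 + (-251 + s) = -256 + s)
U = -131581
Y = 3895142117/571485421 (Y = -244978*(-1/84377) - 52998*(-1/13546) = 244978/84377 + 26499/6773 = 3895142117/571485421 ≈ 6.8158)
(t + U)/(Y + o(-439, -626)) = (31286/3 - 131581)/(3895142117/571485421 + (-256 - 439)) = -363457/(3*(3895142117/571485421 - 695)) = -363457/(3*(-393287225478/571485421)) = -363457/3*(-571485421/393287225478) = 207710376660397/1179861676434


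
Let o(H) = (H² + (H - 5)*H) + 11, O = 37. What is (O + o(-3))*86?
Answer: 6966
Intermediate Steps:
o(H) = 11 + H² + H*(-5 + H) (o(H) = (H² + (-5 + H)*H) + 11 = (H² + H*(-5 + H)) + 11 = 11 + H² + H*(-5 + H))
(O + o(-3))*86 = (37 + (11 - 5*(-3) + 2*(-3)²))*86 = (37 + (11 + 15 + 2*9))*86 = (37 + (11 + 15 + 18))*86 = (37 + 44)*86 = 81*86 = 6966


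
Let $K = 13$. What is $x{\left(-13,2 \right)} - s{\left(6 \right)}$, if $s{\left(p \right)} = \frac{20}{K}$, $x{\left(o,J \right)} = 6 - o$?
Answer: $\frac{227}{13} \approx 17.462$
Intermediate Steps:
$s{\left(p \right)} = \frac{20}{13}$
$x{\left(-13,2 \right)} - s{\left(6 \right)} = \left(6 - -13\right) - \frac{20}{13} = \left(6 + 13\right) - \frac{20}{13} = 19 - \frac{20}{13} = \frac{227}{13}$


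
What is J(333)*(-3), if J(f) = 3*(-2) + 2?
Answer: 12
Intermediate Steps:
J(f) = -4 (J(f) = -6 + 2 = -4)
J(333)*(-3) = -4*(-3) = 12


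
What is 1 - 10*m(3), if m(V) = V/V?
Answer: -9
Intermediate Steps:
m(V) = 1
1 - 10*m(3) = 1 - 10*1 = 1 - 10 = -9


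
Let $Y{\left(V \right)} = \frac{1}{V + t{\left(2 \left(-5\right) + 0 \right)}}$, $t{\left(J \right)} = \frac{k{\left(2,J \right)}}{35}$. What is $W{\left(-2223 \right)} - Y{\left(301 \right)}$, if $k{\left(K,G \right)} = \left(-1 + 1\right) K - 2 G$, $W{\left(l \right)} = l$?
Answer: $- \frac{4692760}{2111} \approx -2223.0$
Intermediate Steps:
$k{\left(K,G \right)} = - 2 G$ ($k{\left(K,G \right)} = 0 K - 2 G = 0 - 2 G = - 2 G$)
$t{\left(J \right)} = - \frac{2 J}{35}$ ($t{\left(J \right)} = \frac{\left(-2\right) J}{35} = - 2 J \frac{1}{35} = - \frac{2 J}{35}$)
$Y{\left(V \right)} = \frac{1}{\frac{4}{7} + V}$ ($Y{\left(V \right)} = \frac{1}{V - \frac{2 \left(2 \left(-5\right) + 0\right)}{35}} = \frac{1}{V - \frac{2 \left(-10 + 0\right)}{35}} = \frac{1}{V - - \frac{4}{7}} = \frac{1}{V + \frac{4}{7}} = \frac{1}{\frac{4}{7} + V}$)
$W{\left(-2223 \right)} - Y{\left(301 \right)} = -2223 - \frac{7}{4 + 7 \cdot 301} = -2223 - \frac{7}{4 + 2107} = -2223 - \frac{7}{2111} = - \frac{4692760}{2111}$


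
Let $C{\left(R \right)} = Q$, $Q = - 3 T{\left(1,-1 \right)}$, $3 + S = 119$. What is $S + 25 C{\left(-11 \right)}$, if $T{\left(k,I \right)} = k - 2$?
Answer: $191$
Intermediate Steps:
$S = 116$ ($S = -3 + 119 = 116$)
$T{\left(k,I \right)} = -2 + k$
$Q = 3$ ($Q = - 3 \left(-2 + 1\right) = \left(-3\right) \left(-1\right) = 3$)
$C{\left(R \right)} = 3$
$S + 25 C{\left(-11 \right)} = 116 + 25 \cdot 3 = 116 + 75 = 191$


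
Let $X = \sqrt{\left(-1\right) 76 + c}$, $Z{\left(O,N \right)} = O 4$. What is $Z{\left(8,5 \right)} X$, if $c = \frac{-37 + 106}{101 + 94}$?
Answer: $\frac{32 i \sqrt{319605}}{65} \approx 278.32 i$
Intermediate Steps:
$c = \frac{23}{65}$ ($c = \frac{69}{195} = 69 \cdot \frac{1}{195} = \frac{23}{65} \approx 0.35385$)
$Z{\left(O,N \right)} = 4 O$
$X = \frac{i \sqrt{319605}}{65}$ ($X = \sqrt{\left(-1\right) 76 + \frac{23}{65}} = \sqrt{-76 + \frac{23}{65}} = \sqrt{- \frac{4917}{65}} = \frac{i \sqrt{319605}}{65} \approx 8.6975 i$)
$Z{\left(8,5 \right)} X = 4 \cdot 8 \frac{i \sqrt{319605}}{65} = 32 \frac{i \sqrt{319605}}{65} = \frac{32 i \sqrt{319605}}{65}$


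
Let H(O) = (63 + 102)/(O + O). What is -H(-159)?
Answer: 55/106 ≈ 0.51887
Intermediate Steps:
H(O) = 165/(2*O) (H(O) = 165/((2*O)) = 165*(1/(2*O)) = 165/(2*O))
-H(-159) = -165/(2*(-159)) = -165*(-1)/(2*159) = -1*(-55/106) = 55/106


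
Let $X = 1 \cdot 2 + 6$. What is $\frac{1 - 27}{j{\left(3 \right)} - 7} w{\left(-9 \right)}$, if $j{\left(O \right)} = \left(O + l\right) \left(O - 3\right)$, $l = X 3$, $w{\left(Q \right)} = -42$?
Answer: $-156$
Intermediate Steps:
$X = 8$ ($X = 2 + 6 = 8$)
$l = 24$ ($l = 8 \cdot 3 = 24$)
$j{\left(O \right)} = \left(-3 + O\right) \left(24 + O\right)$ ($j{\left(O \right)} = \left(O + 24\right) \left(O - 3\right) = \left(24 + O\right) \left(-3 + O\right) = \left(-3 + O\right) \left(24 + O\right)$)
$\frac{1 - 27}{j{\left(3 \right)} - 7} w{\left(-9 \right)} = \frac{1 - 27}{\left(-72 + 3^{2} + 21 \cdot 3\right) - 7} \left(-42\right) = - \frac{26}{\left(-72 + 9 + 63\right) - 7} \left(-42\right) = - \frac{26}{0 - 7} \left(-42\right) = - \frac{26}{-7} \left(-42\right) = \left(-26\right) \left(- \frac{1}{7}\right) \left(-42\right) = \frac{26}{7} \left(-42\right) = -156$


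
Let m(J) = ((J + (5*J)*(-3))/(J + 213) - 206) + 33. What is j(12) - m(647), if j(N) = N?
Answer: 84079/430 ≈ 195.53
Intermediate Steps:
m(J) = -173 - 14*J/(213 + J) (m(J) = ((J - 15*J)/(213 + J) - 206) + 33 = ((-14*J)/(213 + J) - 206) + 33 = (-14*J/(213 + J) - 206) + 33 = (-206 - 14*J/(213 + J)) + 33 = -173 - 14*J/(213 + J))
j(12) - m(647) = 12 - (-36849 - 187*647)/(213 + 647) = 12 - (-36849 - 120989)/860 = 12 - (-157838)/860 = 12 - 1*(-78919/430) = 12 + 78919/430 = 84079/430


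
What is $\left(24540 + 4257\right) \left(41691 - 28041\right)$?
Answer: $393079050$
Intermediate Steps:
$\left(24540 + 4257\right) \left(41691 - 28041\right) = 28797 \cdot 13650 = 393079050$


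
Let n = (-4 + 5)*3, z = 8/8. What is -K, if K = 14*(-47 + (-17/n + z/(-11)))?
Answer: 24374/33 ≈ 738.61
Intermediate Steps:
z = 1 (z = 8*(1/8) = 1)
n = 3 (n = 1*3 = 3)
K = -24374/33 (K = 14*(-47 + (-17/3 + 1/(-11))) = 14*(-47 + (-17*1/3 + 1*(-1/11))) = 14*(-47 + (-17/3 - 1/11)) = 14*(-47 - 190/33) = 14*(-1741/33) = -24374/33 ≈ -738.61)
-K = -1*(-24374/33) = 24374/33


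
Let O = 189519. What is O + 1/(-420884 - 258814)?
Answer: 128815685261/679698 ≈ 1.8952e+5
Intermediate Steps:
O + 1/(-420884 - 258814) = 189519 + 1/(-420884 - 258814) = 189519 + 1/(-679698) = 189519 - 1/679698 = 128815685261/679698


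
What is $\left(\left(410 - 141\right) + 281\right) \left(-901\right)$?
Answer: $-495550$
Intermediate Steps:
$\left(\left(410 - 141\right) + 281\right) \left(-901\right) = \left(269 + 281\right) \left(-901\right) = 550 \left(-901\right) = -495550$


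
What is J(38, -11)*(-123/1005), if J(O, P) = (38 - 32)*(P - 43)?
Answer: 13284/335 ≈ 39.654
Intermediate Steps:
J(O, P) = -258 + 6*P (J(O, P) = 6*(-43 + P) = -258 + 6*P)
J(38, -11)*(-123/1005) = (-258 + 6*(-11))*(-123/1005) = (-258 - 66)*(-123*1/1005) = -324*(-41/335) = 13284/335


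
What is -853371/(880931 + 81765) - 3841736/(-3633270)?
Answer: 298948313543/1748867247960 ≈ 0.17094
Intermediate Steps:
-853371/(880931 + 81765) - 3841736/(-3633270) = -853371/962696 - 3841736*(-1/3633270) = -853371*1/962696 + 1920868/1816635 = -853371/962696 + 1920868/1816635 = 298948313543/1748867247960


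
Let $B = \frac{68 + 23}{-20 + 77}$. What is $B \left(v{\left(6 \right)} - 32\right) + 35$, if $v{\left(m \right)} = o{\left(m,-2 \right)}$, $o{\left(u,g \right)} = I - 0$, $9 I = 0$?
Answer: $- \frac{917}{57} \approx -16.088$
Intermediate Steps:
$I = 0$ ($I = \frac{1}{9} \cdot 0 = 0$)
$o{\left(u,g \right)} = 0$ ($o{\left(u,g \right)} = 0 - 0 = 0 + 0 = 0$)
$v{\left(m \right)} = 0$
$B = \frac{91}{57} \approx 1.5965$
$B \left(v{\left(6 \right)} - 32\right) + 35 = \frac{91 \left(0 - 32\right)}{57} + 35 = \frac{91}{57} \left(-32\right) + 35 = - \frac{2912}{57} + 35 = - \frac{917}{57}$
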